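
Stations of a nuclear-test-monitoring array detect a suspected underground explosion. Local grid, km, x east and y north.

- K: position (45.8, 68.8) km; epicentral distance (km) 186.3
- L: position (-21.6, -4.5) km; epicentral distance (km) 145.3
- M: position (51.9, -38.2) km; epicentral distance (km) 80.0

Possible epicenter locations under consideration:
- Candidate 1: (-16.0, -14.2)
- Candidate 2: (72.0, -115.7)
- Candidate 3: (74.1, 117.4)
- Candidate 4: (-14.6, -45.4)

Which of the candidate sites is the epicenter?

For each candidate, compare |candidate − station| to the reported distance:
Candidate 1: residuals K 82.8, L 134.1, M 8.0 → max 134.1 km
Candidate 2: residuals K 0.1, L 0.0, M 0.1 → max 0.1 km
Candidate 3: residuals K 130.1, L 9.7, M 77.2 → max 130.1 km
Candidate 4: residuals K 57.1, L 103.8, M 13.1 → max 103.8 km
Only Candidate 2 has all residuals ≈ 0.

Candidate 2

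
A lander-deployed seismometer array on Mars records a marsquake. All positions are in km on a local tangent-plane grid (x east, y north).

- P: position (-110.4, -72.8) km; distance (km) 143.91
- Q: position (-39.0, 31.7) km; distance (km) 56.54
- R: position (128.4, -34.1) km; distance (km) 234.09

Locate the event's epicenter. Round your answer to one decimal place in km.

x ≈ -82.1 km, y ≈ 68.3 km

Circle about each station: (x + 110.4)² + (y + 72.8)² = 143.91²; (x + 39.0)² + (y − 31.7)² = 56.54²; (x − 128.4)² + (y + 34.1)² = 234.09².
Subtracting the P equation from the Q and R equations removes the quadratic terms:
142.8 x + 209.0 y = 2551.21
477.6 x + 77.4 y = -33926.67
Solving the 2×2 system: x ≈ -82.1, y ≈ 68.3 km.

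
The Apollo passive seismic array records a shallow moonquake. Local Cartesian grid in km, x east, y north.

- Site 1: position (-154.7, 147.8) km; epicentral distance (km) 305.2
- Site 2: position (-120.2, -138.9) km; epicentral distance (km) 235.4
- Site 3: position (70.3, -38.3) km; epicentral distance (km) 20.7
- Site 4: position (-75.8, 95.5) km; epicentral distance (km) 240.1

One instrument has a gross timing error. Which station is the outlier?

Solve using three stations at a time. Using Site 1, Site 2, Site 3 (subtract circle equations pairwise → linear system) gives (x, y) ≈ (90.5, -33.9).
Distances from that point to each station vs reported:
  Site 1: calculated 305.2 vs reported 305.2 → residual 0.0 km
  Site 2: calculated 235.4 vs reported 235.4 → residual 0.0 km
  Site 3: calculated 20.7 vs reported 20.7 → residual 0.0 km
  Site 4: calculated 210.7 vs reported 240.1 → residual 29.4 km
Site 1, Site 2, Site 3 are mutually consistent (residuals ≈ 0); Site 4 is off by 29.4 km.

Site 4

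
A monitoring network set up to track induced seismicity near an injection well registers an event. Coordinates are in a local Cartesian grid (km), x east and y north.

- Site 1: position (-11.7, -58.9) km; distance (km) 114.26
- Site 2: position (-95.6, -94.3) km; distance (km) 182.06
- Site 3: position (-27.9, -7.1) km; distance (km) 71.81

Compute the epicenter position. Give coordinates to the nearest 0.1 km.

x ≈ 11.4 km, y ≈ 53.0 km

Circle about each station: (x + 11.7)² + (y + 58.9)² = 114.26²; (x + 95.6)² + (y + 94.3)² = 182.06²; (x + 27.9)² + (y + 7.1)² = 71.81².
Subtracting the Site 1 equation from the Site 2 and Site 3 equations removes the quadratic terms:
-167.8 x − 70.8 y = -5664.75
-32.4 x + 103.6 y = 5121.39
Solving the 2×2 system: x ≈ 11.4, y ≈ 53.0 km.
Check against Site 1 (with the unrounded x, y): √((x + 11.7)²+(y + 58.9)²) = 114.26 ≈ 114.26 km. ✓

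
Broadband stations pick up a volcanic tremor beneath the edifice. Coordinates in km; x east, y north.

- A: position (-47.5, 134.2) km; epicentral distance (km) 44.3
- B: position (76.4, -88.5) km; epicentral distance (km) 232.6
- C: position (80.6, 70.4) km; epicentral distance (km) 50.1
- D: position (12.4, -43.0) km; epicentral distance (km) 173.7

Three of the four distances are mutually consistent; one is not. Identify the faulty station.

Solve using three stations at a time. Using A, B, D (subtract circle equations pairwise → linear system) gives (x, y) ≈ (-3.4, 130.0).
Distances from that point to each station vs reported:
  A: calculated 44.3 vs reported 44.3 → residual 0.0 km
  B: calculated 232.6 vs reported 232.6 → residual 0.0 km
  C: calculated 103.0 vs reported 50.1 → residual 52.9 km
  D: calculated 173.7 vs reported 173.7 → residual 0.0 km
A, B, D are mutually consistent (residuals ≈ 0); C is off by 52.9 km.

C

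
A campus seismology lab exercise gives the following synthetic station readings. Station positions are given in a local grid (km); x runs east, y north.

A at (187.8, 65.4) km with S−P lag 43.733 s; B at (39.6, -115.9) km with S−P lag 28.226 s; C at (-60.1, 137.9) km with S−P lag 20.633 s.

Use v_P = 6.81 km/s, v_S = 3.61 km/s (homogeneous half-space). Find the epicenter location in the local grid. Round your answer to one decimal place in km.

Distance from S−P lag: d = Δt · v_P v_S / (v_P − v_S) = Δt · (6.81·3.61)/(6.81−3.61) ≈ 7.6825·Δt.
So d_A = 335.98, d_B = 216.85, d_C = 158.51 km.
Circle about each station: (x − 187.8)² + (y − 65.4)² = 335.98²; (x − 39.6)² + (y + 115.9)² = 216.85²; (x + 60.1)² + (y − 137.9)² = 158.51².
Subtracting the A equation from the B and C equations removes the quadratic terms:
-296.4 x − 362.6 y = 41313.61
-495.8 x + 145.0 y = 70839.56
Solving the 2×2 system: x ≈ -142.2, y ≈ 2.3 km.
Check against A (with the unrounded x, y): √((x − 187.8)²+(y − 65.4)²) = 335.98 ≈ 335.98 km. ✓

x ≈ -142.2 km, y ≈ 2.3 km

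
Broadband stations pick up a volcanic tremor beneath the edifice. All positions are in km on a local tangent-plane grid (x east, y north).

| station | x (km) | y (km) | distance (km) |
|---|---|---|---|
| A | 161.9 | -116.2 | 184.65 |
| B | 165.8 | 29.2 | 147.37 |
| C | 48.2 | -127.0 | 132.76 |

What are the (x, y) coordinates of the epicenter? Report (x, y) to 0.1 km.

Circle about each station: (x − 161.9)² + (y + 116.2)² = 184.65²; (x − 165.8)² + (y − 29.2)² = 147.37²; (x − 48.2)² + (y + 127.0)² = 132.76².
Subtracting pairs of circle equations eliminates x²+y² and gives linear equations (the radical axes):
7.8 x + 290.8 y = 1005.94
-227.4 x − 21.6 y = -4791.41
Solving the 2×2 system: x ≈ 20.8, y ≈ 2.9 km.

x ≈ 20.8 km, y ≈ 2.9 km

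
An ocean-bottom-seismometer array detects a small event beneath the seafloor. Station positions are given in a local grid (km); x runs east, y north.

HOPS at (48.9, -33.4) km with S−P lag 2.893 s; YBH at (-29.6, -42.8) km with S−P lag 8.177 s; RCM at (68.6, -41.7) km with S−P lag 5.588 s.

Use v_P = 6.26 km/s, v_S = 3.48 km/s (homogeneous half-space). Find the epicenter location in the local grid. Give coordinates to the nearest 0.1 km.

Distance from S−P lag: d = Δt · v_P v_S / (v_P − v_S) = Δt · (6.26·3.48)/(6.26−3.48) ≈ 7.8363·Δt.
So d_HOPS = 22.67, d_YBH = 64.08, d_RCM = 43.79 km.
Circle about each station: (x − 48.9)² + (y + 33.4)² = 22.67²; (x + 29.6)² + (y + 42.8)² = 64.08²; (x − 68.6)² + (y + 41.7)² = 43.79².
Subtracting the HOPS equation from the YBH and RCM equations removes the quadratic terms:
-157.0 x − 18.8 y = -4391.09
39.4 x − 16.6 y = 1534.44
Solving the 2×2 system: x ≈ 30.4, y ≈ -20.3 km.
Check against HOPS (with the unrounded x, y): √((x − 48.9)²+(y + 33.4)²) = 22.68 ≈ 22.67 km. ✓

30.4 km east, -20.3 km north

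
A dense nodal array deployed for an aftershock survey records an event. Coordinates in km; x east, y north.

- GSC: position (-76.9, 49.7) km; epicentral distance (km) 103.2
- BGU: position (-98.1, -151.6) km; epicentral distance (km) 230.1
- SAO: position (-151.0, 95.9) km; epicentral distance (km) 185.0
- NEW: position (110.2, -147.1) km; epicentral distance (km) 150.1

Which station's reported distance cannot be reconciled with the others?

NEW

Solve using three stations at a time. Using GSC, BGU, SAO (subtract circle equations pairwise → linear system) gives (x, y) ≈ (26.0, 42.2).
Distances from that point to each station vs reported:
  GSC: calculated 103.2 vs reported 103.2 → residual 0.0 km
  BGU: calculated 230.1 vs reported 230.1 → residual 0.0 km
  SAO: calculated 185.0 vs reported 185.0 → residual 0.0 km
  NEW: calculated 207.1 vs reported 150.1 → residual 57.0 km
GSC, BGU, SAO are mutually consistent (residuals ≈ 0); NEW is off by 57.0 km.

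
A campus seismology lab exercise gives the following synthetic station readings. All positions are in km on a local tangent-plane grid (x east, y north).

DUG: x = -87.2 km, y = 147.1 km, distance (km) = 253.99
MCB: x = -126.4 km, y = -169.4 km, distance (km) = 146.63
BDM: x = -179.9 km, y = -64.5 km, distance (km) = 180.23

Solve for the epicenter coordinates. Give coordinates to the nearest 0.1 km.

Circle about each station: (x + 87.2)² + (y − 147.1)² = 253.99²; (x + 126.4)² + (y + 169.4)² = 146.63²; (x + 179.9)² + (y + 64.5)² = 180.23².
Subtracting pairs of circle equations eliminates x²+y² and gives linear equations (the radical axes):
-78.4 x − 633.0 y = 58441.63
-185.4 x − 423.2 y = 39310.08
Solving the 2×2 system: x ≈ -1.8, y ≈ -92.1 km.

(-1.8, -92.1)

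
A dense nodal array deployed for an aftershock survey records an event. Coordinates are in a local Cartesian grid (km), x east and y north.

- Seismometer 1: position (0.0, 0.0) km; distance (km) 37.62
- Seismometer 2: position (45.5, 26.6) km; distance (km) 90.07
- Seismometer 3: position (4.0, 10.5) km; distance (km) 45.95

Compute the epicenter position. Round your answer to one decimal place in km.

x ≈ -35.0 km, y ≈ -13.8 km

Circle about each station: x² + y² = 37.62²; (x − 45.5)² + (y − 26.6)² = 90.07²; (x − 4.0)² + (y − 10.5)² = 45.95².
Subtracting the Seismometer 1 equation from the Seismometer 2 and Seismometer 3 equations removes the quadratic terms:
91.0 x + 53.2 y = -3919.53
8.0 x + 21.0 y = -569.89
Solving the 2×2 system: x ≈ -35.0, y ≈ -13.8 km.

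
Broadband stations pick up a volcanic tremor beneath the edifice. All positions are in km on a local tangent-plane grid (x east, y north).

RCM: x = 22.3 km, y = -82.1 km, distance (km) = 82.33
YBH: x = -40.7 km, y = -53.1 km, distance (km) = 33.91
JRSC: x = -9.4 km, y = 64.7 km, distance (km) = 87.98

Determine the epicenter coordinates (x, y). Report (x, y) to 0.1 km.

Circle about each station: (x − 22.3)² + (y + 82.1)² = 82.33²; (x + 40.7)² + (y + 53.1)² = 33.91²; (x + 9.4)² + (y − 64.7)² = 87.98².
Subtracting the RCM equation from the YBH and JRSC equations removes the quadratic terms:
-126.0 x + 58.0 y = 2866.74
-63.4 x + 293.6 y = -3925.50
Solving the 2×2 system: x ≈ -32.1, y ≈ -20.3 km.

-32.1 km east, -20.3 km north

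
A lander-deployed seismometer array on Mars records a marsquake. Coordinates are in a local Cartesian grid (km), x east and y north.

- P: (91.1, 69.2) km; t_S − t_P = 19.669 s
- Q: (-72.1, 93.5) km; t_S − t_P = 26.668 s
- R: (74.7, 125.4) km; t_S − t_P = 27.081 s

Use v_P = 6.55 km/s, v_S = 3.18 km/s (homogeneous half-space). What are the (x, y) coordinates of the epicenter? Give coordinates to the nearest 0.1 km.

Distance from S−P lag: d = Δt · v_P v_S / (v_P − v_S) = Δt · (6.55·3.18)/(6.55−3.18) ≈ 6.1807·Δt.
So d_P = 121.57, d_Q = 164.83, d_R = 167.38 km.
Circle about each station: (x − 91.1)² + (y − 69.2)² = 121.57²; (x + 72.1)² + (y − 93.5)² = 164.83²; (x − 74.7)² + (y − 125.4)² = 167.38².
Subtracting the P equation from the Q and R equations removes the quadratic terms:
-326.4 x + 48.6 y = -11536.85
-32.8 x + 112.4 y = -5019.40
Solving the 2×2 system: x ≈ 30.0, y ≈ -35.9 km.
Check against P (with the unrounded x, y): √((x − 91.1)²+(y − 69.2)²) = 121.57 ≈ 121.57 km. ✓

(30.0, -35.9)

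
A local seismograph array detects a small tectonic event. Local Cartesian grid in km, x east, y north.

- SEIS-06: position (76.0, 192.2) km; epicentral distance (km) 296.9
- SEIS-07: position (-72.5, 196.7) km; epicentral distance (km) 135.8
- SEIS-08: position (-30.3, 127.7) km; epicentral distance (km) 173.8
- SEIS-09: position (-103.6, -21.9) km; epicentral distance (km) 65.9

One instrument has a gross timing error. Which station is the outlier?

Solve using three stations at a time. Using SEIS-06, SEIS-08, SEIS-09 (subtract circle equations pairwise → linear system) gives (x, y) ≈ (-159.9, 12.0).
Distances from that point to each station vs reported:
  SEIS-06: calculated 296.9 vs reported 296.9 → residual 0.0 km
  SEIS-07: calculated 204.3 vs reported 135.8 → residual 68.5 km
  SEIS-08: calculated 173.7 vs reported 173.8 → residual 0.1 km
  SEIS-09: calculated 65.8 vs reported 65.9 → residual 0.1 km
SEIS-06, SEIS-08, SEIS-09 are mutually consistent (residuals ≈ 0); SEIS-07 is off by 68.5 km.

SEIS-07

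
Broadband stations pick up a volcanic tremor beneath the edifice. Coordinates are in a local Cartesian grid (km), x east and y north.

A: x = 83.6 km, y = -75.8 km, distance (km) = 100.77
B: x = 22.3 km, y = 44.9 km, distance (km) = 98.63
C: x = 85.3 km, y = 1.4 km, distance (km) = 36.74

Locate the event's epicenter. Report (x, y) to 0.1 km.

Circle about each station: (x − 83.6)² + (y + 75.8)² = 100.77²; (x − 22.3)² + (y − 44.9)² = 98.63²; (x − 85.3)² + (y − 1.4)² = 36.74².
Subtracting the A equation from the B and C equations removes the quadratic terms:
-122.6 x + 241.4 y = -9794.58
3.4 x + 154.4 y = 3348.22
Solving the 2×2 system: x ≈ 117.5, y ≈ 19.1 km.
Check against A (with the unrounded x, y): √((x − 83.6)²+(y + 75.8)²) = 100.77 ≈ 100.77 km. ✓

(117.5, 19.1)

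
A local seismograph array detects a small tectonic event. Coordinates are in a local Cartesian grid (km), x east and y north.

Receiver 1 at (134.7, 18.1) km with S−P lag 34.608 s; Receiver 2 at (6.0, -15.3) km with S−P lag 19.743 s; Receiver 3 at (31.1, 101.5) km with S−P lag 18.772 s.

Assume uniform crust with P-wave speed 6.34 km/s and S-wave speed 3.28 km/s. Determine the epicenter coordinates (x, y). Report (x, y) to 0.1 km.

-93.6 km east, 74.6 km north

Distance from S−P lag: d = Δt · v_P v_S / (v_P − v_S) = Δt · (6.34·3.28)/(6.34−3.28) ≈ 6.7958·Δt.
So d_Receiver 1 = 235.19, d_Receiver 2 = 134.17, d_Receiver 3 = 127.57 km.
Circle about each station: (x − 134.7)² + (y − 18.1)² = 235.19²; (x − 6.0)² + (y + 15.3)² = 134.17²; (x − 31.1)² + (y − 101.5)² = 127.57².
Subtracting pairs of circle equations eliminates x²+y² and gives linear equations (the radical axes):
-257.4 x − 66.8 y = 19111.14
-207.2 x + 166.8 y = 31837.99
Solving the 2×2 system: x ≈ -93.6, y ≈ 74.6 km.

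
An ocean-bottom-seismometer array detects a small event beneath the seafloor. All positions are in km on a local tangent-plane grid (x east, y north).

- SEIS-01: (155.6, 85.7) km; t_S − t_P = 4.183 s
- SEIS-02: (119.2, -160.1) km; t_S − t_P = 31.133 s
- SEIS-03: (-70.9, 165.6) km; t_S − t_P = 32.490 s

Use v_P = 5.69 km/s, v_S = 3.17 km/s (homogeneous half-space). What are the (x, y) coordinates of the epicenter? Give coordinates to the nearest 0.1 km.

(137.3, 62.0)

Distance from S−P lag: d = Δt · v_P v_S / (v_P − v_S) = Δt · (5.69·3.17)/(5.69−3.17) ≈ 7.1577·Δt.
So d_SEIS-01 = 29.94, d_SEIS-02 = 222.84, d_SEIS-03 = 232.55 km.
Circle about each station: (x − 155.6)² + (y − 85.7)² = 29.94²; (x − 119.2)² + (y + 160.1)² = 222.84²; (x + 70.9)² + (y − 165.6)² = 232.55².
Subtracting the SEIS-01 equation from the SEIS-02 and SEIS-03 equations removes the quadratic terms:
-72.8 x − 491.6 y = -40476.46
-453.0 x + 159.8 y = -52288.78
Solving the 2×2 system: x ≈ 137.3, y ≈ 62.0 km.
Check against SEIS-01 (with the unrounded x, y): √((x − 155.6)²+(y − 85.7)²) = 29.94 ≈ 29.94 km. ✓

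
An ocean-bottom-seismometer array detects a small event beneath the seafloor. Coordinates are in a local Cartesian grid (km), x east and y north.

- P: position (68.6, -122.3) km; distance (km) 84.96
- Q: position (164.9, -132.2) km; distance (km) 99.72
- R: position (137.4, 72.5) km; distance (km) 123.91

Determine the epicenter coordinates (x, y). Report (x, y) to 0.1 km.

110.7 km east, -48.5 km north

Circle about each station: (x − 68.6)² + (y + 122.3)² = 84.96²; (x − 164.9)² + (y + 132.2)² = 99.72²; (x − 137.4)² + (y − 72.5)² = 123.91².
Subtracting the P equation from the Q and R equations removes the quadratic terms:
192.6 x − 19.8 y = 22279.72
137.6 x + 389.6 y = -3663.73
Solving the 2×2 system: x ≈ 110.7, y ≈ -48.5 km.
Check against P (with the unrounded x, y): √((x − 68.6)²+(y + 122.3)²) = 84.96 ≈ 84.96 km. ✓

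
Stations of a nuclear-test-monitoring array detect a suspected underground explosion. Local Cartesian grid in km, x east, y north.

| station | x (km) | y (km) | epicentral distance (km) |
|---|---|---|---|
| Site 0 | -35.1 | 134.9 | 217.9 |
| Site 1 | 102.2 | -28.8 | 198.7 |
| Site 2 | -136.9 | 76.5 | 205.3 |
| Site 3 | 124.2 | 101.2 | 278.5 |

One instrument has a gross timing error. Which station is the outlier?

Site 2

Solve using three stations at a time. Using Site 0, Site 1, Site 3 (subtract circle equations pairwise → linear system) gives (x, y) ≈ (-90.9, -75.7).
Distances from that point to each station vs reported:
  Site 0: calculated 217.9 vs reported 217.9 → residual 0.0 km
  Site 1: calculated 198.7 vs reported 198.7 → residual 0.0 km
  Site 2: calculated 159.0 vs reported 205.3 → residual 46.3 km
  Site 3: calculated 278.5 vs reported 278.5 → residual 0.0 km
Site 0, Site 1, Site 3 are mutually consistent (residuals ≈ 0); Site 2 is off by 46.3 km.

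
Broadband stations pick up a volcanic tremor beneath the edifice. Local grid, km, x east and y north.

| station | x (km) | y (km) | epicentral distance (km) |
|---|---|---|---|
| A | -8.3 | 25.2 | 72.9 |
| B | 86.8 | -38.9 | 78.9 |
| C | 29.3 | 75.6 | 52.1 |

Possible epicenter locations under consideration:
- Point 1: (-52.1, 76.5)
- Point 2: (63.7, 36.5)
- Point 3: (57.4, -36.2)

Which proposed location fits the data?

For each candidate, compare |candidate − station| to the reported distance:
Point 1: residuals A 5.4, B 101.7, C 29.3 → max 101.7 km
Point 2: residuals A 0.0, B 0.0, C 0.0 → max 0.0 km
Point 3: residuals A 17.0, B 49.4, C 63.2 → max 63.2 km
Only Point 2 has all residuals ≈ 0.

Point 2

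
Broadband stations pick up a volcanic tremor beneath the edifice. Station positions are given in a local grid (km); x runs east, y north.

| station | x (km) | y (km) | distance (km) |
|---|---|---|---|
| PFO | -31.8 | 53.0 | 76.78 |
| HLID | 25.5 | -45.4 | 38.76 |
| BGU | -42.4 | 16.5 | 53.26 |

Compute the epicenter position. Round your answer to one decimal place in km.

Circle about each station: (x + 31.8)² + (y − 53.0)² = 76.78²; (x − 25.5)² + (y + 45.4)² = 38.76²; (x + 42.4)² + (y − 16.5)² = 53.26².
Subtracting the PFO equation from the HLID and BGU equations removes the quadratic terms:
114.6 x − 196.8 y = 3284.00
-21.2 x − 73.0 y = 1308.31
Solving the 2×2 system: x ≈ -1.4, y ≈ -17.5 km.
Check against PFO (with the unrounded x, y): √((x + 31.8)²+(y − 53.0)²) = 76.78 ≈ 76.78 km. ✓

x ≈ -1.4 km, y ≈ -17.5 km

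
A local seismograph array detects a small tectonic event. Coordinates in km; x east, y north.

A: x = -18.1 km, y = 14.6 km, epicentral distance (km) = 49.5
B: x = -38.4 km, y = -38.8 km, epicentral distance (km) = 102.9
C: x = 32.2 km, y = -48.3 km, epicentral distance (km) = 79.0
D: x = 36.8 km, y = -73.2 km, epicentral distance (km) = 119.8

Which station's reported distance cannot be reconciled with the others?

C

Solve using three stations at a time. Using A, B, D (subtract circle equations pairwise → linear system) gives (x, y) ≈ (20.6, 45.5).
Distances from that point to each station vs reported:
  A: calculated 49.6 vs reported 49.5 → residual 0.1 km
  B: calculated 102.9 vs reported 102.9 → residual 0.0 km
  C: calculated 94.5 vs reported 79.0 → residual 15.5 km
  D: calculated 119.8 vs reported 119.8 → residual 0.0 km
A, B, D are mutually consistent (residuals ≈ 0); C is off by 15.5 km.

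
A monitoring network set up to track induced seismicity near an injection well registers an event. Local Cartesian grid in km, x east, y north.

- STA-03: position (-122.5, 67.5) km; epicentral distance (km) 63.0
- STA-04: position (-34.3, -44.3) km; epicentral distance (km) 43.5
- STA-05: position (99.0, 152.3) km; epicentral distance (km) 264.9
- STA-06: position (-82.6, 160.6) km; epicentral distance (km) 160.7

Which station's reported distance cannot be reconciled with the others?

STA-04

Solve using three stations at a time. Using STA-03, STA-05, STA-06 (subtract circle equations pairwise → linear system) gives (x, y) ≈ (-120.8, 4.5).
Distances from that point to each station vs reported:
  STA-03: calculated 63.0 vs reported 63.0 → residual 0.0 km
  STA-04: calculated 99.4 vs reported 43.5 → residual 55.9 km
  STA-05: calculated 264.9 vs reported 264.9 → residual 0.0 km
  STA-06: calculated 160.7 vs reported 160.7 → residual 0.0 km
STA-03, STA-05, STA-06 are mutually consistent (residuals ≈ 0); STA-04 is off by 55.9 km.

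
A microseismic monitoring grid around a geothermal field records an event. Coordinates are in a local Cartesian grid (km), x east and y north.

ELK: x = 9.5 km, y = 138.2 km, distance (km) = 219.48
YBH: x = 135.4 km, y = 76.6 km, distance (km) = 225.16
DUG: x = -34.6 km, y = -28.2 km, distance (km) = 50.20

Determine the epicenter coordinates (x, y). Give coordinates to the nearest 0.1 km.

(-28.3, -78.0)

Circle about each station: (x − 9.5)² + (y − 138.2)² = 219.48²; (x − 135.4)² + (y − 76.6)² = 225.16²; (x + 34.6)² + (y + 28.2)² = 50.20².
Subtracting the ELK equation from the YBH and DUG equations removes the quadratic terms:
251.8 x − 123.2 y = 2485.67
-88.2 x − 332.8 y = 28454.34
Solving the 2×2 system: x ≈ -28.3, y ≈ -78.0 km.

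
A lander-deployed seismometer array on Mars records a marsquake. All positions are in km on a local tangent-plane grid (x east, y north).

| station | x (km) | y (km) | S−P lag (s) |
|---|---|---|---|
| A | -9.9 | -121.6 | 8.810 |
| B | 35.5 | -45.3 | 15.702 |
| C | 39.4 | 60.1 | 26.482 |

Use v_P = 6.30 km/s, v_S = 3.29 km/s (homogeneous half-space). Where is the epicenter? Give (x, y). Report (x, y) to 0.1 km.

(-62.4, -91.2)

Distance from S−P lag: d = Δt · v_P v_S / (v_P − v_S) = Δt · (6.30·3.29)/(6.30−3.29) ≈ 6.8860·Δt.
So d_A = 60.67, d_B = 108.12, d_C = 182.36 km.
Circle about each station: (x + 9.9)² + (y + 121.6)² = 60.67²; (x − 35.5)² + (y + 45.3)² = 108.12²; (x − 39.4)² + (y − 60.1)² = 182.36².
Subtracting pairs of circle equations eliminates x²+y² and gives linear equations (the radical axes):
90.8 x + 152.6 y = -19581.32
98.6 x + 363.4 y = -39294.52
Solving the 2×2 system: x ≈ -62.4, y ≈ -91.2 km.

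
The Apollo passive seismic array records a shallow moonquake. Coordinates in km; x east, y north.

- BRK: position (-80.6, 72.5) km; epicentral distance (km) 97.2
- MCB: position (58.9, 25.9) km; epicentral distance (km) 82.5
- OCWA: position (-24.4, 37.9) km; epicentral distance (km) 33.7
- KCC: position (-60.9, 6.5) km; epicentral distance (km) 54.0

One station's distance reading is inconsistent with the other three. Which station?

MCB

Solve using three stations at a time. Using BRK, OCWA, KCC (subtract circle equations pairwise → linear system) gives (x, y) ≈ (-7.0, 9.1).
Distances from that point to each station vs reported:
  BRK: calculated 97.2 vs reported 97.2 → residual 0.0 km
  MCB: calculated 68.0 vs reported 82.5 → residual 14.5 km
  OCWA: calculated 33.7 vs reported 33.7 → residual 0.0 km
  KCC: calculated 54.0 vs reported 54.0 → residual 0.0 km
BRK, OCWA, KCC are mutually consistent (residuals ≈ 0); MCB is off by 14.5 km.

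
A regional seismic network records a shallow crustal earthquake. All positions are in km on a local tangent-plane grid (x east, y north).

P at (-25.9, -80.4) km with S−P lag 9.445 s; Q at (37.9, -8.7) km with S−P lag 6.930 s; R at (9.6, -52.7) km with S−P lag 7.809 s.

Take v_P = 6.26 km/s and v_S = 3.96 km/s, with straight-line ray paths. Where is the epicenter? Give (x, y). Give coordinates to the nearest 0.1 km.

x ≈ -30.5 km, y ≈ 21.3 km

Distance from S−P lag: d = Δt · v_P v_S / (v_P − v_S) = Δt · (6.26·3.96)/(6.26−3.96) ≈ 10.7781·Δt.
So d_P = 101.80, d_Q = 74.69, d_R = 84.17 km.
Circle about each station: (x + 25.9)² + (y + 80.4)² = 101.80²; (x − 37.9)² + (y + 8.7)² = 74.69²; (x − 9.6)² + (y + 52.7)² = 84.17².
Subtracting the P equation from the Q and R equations removes the quadratic terms:
127.6 x + 143.4 y = -838.23
71.0 x + 55.4 y = -986.87
Solving the 2×2 system: x ≈ -30.5, y ≈ 21.3 km.
Check against P (with the unrounded x, y): √((x + 25.9)²+(y + 80.4)²) = 101.84 ≈ 101.80 km. ✓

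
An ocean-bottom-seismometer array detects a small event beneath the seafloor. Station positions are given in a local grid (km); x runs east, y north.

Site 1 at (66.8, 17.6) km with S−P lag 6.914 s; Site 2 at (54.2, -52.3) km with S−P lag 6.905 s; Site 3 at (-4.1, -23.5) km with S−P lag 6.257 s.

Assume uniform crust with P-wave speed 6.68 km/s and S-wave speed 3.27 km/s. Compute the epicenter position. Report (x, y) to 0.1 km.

x ≈ 34.5 km, y ≈ -12.7 km

Distance from S−P lag: d = Δt · v_P v_S / (v_P − v_S) = Δt · (6.68·3.27)/(6.68−3.27) ≈ 6.4057·Δt.
So d_Site 1 = 44.29, d_Site 2 = 44.23, d_Site 3 = 40.08 km.
Circle about each station: (x − 66.8)² + (y − 17.6)² = 44.29²; (x − 54.2)² + (y + 52.3)² = 44.23²; (x + 4.1)² + (y + 23.5)² = 40.08².
Subtracting the Site 1 equation from the Site 2 and Site 3 equations removes the quadratic terms:
-25.2 x − 139.8 y = 906.24
-141.8 x − 82.2 y = -3847.74
Solving the 2×2 system: x ≈ 34.5, y ≈ -12.7 km.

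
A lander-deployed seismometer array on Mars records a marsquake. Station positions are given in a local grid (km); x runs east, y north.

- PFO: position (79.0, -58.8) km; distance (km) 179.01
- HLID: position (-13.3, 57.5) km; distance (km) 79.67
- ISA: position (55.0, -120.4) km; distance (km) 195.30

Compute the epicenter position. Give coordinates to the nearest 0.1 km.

(-82.6, 18.2)

Circle about each station: (x − 79.0)² + (y + 58.8)² = 179.01²; (x + 13.3)² + (y − 57.5)² = 79.67²; (x − 55.0)² + (y + 120.4)² = 195.30².
Subtracting pairs of circle equations eliminates x²+y² and gives linear equations (the radical axes):
-184.6 x + 232.6 y = 19481.97
-48.0 x − 123.2 y = 1725.21
Solving the 2×2 system: x ≈ -82.6, y ≈ 18.2 km.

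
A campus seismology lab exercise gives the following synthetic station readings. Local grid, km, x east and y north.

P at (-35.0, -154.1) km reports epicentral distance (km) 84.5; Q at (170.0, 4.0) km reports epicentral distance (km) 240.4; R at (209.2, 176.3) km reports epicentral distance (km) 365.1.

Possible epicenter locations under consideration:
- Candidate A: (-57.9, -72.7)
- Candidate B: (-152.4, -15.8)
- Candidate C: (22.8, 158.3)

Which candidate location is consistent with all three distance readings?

For each candidate, compare |candidate − station| to the reported distance:
Candidate A: residuals P 0.1, Q 0.1, R 0.1 → max 0.1 km
Candidate B: residuals P 96.9, Q 82.6, R 44.4 → max 96.9 km
Candidate C: residuals P 233.2, Q 27.1, R 177.8 → max 233.2 km
Only Candidate A has all residuals ≈ 0.

Candidate A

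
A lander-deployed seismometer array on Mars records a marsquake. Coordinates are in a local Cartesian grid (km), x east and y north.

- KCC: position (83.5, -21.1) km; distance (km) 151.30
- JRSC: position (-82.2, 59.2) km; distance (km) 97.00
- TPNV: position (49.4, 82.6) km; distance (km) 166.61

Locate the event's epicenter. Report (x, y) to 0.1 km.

Circle about each station: (x − 83.5)² + (y + 21.1)² = 151.30²; (x + 82.2)² + (y − 59.2)² = 97.00²; (x − 49.4)² + (y − 82.6)² = 166.61².
Subtracting the KCC equation from the JRSC and TPNV equations removes the quadratic terms:
-331.4 x + 160.6 y = 16326.71
-68.2 x + 207.4 y = -3021.54
Solving the 2×2 system: x ≈ -67.0, y ≈ -36.6 km.

x ≈ -67.0 km, y ≈ -36.6 km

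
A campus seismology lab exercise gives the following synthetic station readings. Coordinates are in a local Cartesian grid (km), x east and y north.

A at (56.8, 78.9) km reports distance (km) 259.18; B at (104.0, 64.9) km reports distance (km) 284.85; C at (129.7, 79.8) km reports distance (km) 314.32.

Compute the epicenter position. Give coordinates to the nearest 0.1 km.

x ≈ -121.3 km, y ≈ -109.4 km

Circle about each station: (x − 56.8)² + (y − 78.9)² = 259.18²; (x − 104.0)² + (y − 64.9)² = 284.85²; (x − 129.7)² + (y − 79.8)² = 314.32².
Subtracting the A equation from the B and C equations removes the quadratic terms:
94.4 x − 28.0 y = -8388.69
145.8 x + 1.8 y = -17884.11
Solving the 2×2 system: x ≈ -121.3, y ≈ -109.4 km.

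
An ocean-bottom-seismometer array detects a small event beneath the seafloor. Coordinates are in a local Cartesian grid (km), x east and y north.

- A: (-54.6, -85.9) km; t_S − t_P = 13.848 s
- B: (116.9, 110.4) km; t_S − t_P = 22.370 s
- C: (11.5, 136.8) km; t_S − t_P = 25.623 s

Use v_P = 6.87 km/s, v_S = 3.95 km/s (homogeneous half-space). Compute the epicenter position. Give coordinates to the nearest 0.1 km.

73.9 km east, -93.0 km north

Distance from S−P lag: d = Δt · v_P v_S / (v_P − v_S) = Δt · (6.87·3.95)/(6.87−3.95) ≈ 9.2933·Δt.
So d_A = 128.69, d_B = 207.89, d_C = 238.12 km.
Circle about each station: (x + 54.6)² + (y + 85.9)² = 128.69²; (x − 116.9)² + (y − 110.4)² = 207.89²; (x − 11.5)² + (y − 136.8)² = 238.12².
Subtracting pairs of circle equations eliminates x²+y² and gives linear equations (the radical axes):
343.0 x + 392.6 y = -11163.34
132.2 x + 445.4 y = -31653.50
Solving the 2×2 system: x ≈ 73.9, y ≈ -93.0 km.
Check against A (with the unrounded x, y): √((x + 54.6)²+(y + 85.9)²) = 128.70 ≈ 128.69 km. ✓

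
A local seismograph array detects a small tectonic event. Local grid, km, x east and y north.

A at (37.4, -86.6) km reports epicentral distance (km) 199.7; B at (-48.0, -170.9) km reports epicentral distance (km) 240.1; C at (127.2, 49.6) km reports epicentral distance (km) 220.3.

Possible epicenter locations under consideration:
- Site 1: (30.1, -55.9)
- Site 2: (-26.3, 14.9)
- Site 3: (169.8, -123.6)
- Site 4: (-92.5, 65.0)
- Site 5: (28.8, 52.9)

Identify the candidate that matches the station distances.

Site 4

For each candidate, compare |candidate − station| to the reported distance:
Site 1: residuals A 168.1, B 101.1, C 76.9 → max 168.1 km
Site 2: residuals A 79.9, B 53.0, C 62.9 → max 79.9 km
Site 3: residuals A 62.2, B 17.2, C 41.9 → max 62.2 km
Site 4: residuals A 0.1, B 0.0, C 0.1 → max 0.1 km
Site 5: residuals A 59.9, B 3.5, C 121.8 → max 121.8 km
Only Site 4 has all residuals ≈ 0.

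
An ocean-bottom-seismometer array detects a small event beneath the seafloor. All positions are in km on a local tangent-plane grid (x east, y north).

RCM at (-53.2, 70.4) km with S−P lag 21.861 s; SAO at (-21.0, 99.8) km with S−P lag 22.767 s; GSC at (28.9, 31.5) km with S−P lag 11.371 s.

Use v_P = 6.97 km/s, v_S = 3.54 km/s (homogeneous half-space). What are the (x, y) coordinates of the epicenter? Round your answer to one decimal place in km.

51.2 km east, -47.2 km north

Distance from S−P lag: d = Δt · v_P v_S / (v_P − v_S) = Δt · (6.97·3.54)/(6.97−3.54) ≈ 7.1935·Δt.
So d_RCM = 157.26, d_SAO = 163.78, d_GSC = 81.80 km.
Circle about each station: (x + 53.2)² + (y − 70.4)² = 157.26²; (x + 21.0)² + (y − 99.8)² = 163.78²; (x − 28.9)² + (y − 31.5)² = 81.80².
Subtracting the RCM equation from the SAO and GSC equations removes the quadratic terms:
64.4 x + 58.8 y = 521.46
164.2 x − 77.8 y = 12080.53
Solving the 2×2 system: x ≈ 51.2, y ≈ -47.2 km.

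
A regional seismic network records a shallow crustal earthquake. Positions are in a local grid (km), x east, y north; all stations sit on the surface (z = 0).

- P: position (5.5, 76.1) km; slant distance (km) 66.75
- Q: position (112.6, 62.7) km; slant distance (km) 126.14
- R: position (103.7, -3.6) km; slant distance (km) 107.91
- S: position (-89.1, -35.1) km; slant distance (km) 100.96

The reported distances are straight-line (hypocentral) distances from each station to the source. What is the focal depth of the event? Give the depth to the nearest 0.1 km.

Each station gives a sphere (x−x_i)² + (y−y_i)² + z² = d_i² (stations at z=0).
Subtracting the P sphere from Q and R: z² cancels, leaving linear equations in x and y:
214.2 x − 26.8 y = -667.15
196.4 x − 159.4 y = -2243.82
Solving: x ≈ -1.600, y ≈ 12.105 km (keep extra digits for the depth step; rounded: -1.6, 12.1).
Then from the P sphere: z² = 66.75² − (x − 5.5)² − (y − 76.1)² with x = -1.600, y = 12.105, so z ≈ 17.601 ≈ 17.6 km.
Check against S (with the unrounded solution): distance 100.97 ≈ 100.96 km. ✓

17.6 km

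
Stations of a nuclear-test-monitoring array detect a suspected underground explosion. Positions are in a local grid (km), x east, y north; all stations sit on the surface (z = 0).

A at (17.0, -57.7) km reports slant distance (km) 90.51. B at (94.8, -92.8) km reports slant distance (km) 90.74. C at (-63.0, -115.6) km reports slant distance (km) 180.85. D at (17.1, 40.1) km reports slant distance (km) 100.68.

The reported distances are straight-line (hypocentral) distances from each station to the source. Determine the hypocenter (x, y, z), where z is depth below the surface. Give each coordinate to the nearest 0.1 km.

(81.1, -18.8, 50.7)

Each station gives a sphere (x−x_i)² + (y−y_i)² + z² = d_i² (stations at z=0).
Subtracting the A sphere from B and C: z² cancels, leaving linear equations in x and y:
155.6 x − 70.2 y = 13938.90
-160.0 x − 115.8 y = -10800.59
Solving: x ≈ 81.104, y ≈ -18.791 km (keep extra digits for the depth step; rounded: 81.1, -18.8).
Then from the A sphere: z² = 90.51² − (x − 17.0)² − (y + 57.7)² with x = 81.104, y = -18.791, so z ≈ 50.684 ≈ 50.7 km.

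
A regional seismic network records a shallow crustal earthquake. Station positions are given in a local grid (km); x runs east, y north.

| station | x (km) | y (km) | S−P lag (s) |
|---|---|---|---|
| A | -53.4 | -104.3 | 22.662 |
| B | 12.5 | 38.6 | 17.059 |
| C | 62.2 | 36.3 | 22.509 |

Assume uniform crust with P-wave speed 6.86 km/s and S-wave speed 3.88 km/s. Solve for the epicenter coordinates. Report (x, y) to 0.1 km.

Distance from S−P lag: d = Δt · v_P v_S / (v_P − v_S) = Δt · (6.86·3.88)/(6.86−3.88) ≈ 8.9318·Δt.
So d_A = 202.41, d_B = 152.37, d_C = 201.05 km.
Circle about each station: (x + 53.4)² + (y + 104.3)² = 202.41²; (x − 12.5)² + (y − 38.6)² = 152.37²; (x − 62.2)² + (y − 36.3)² = 201.05².
Subtracting pairs of circle equations eliminates x²+y² and gives linear equations (the radical axes):
131.8 x + 285.8 y = 5669.35
231.2 x + 281.2 y = -7994.81
Solving the 2×2 system: x ≈ -133.7, y ≈ 81.5 km.
Check against A (with the unrounded x, y): √((x + 53.4)²+(y + 104.3)²) = 202.40 ≈ 202.41 km. ✓

x ≈ -133.7 km, y ≈ 81.5 km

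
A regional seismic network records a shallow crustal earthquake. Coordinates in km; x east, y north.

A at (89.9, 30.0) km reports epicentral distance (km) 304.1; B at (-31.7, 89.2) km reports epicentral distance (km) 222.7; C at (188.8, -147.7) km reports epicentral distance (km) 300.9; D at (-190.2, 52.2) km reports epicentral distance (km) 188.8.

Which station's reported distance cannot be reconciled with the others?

A

Solve using three stations at a time. Using B, C, D (subtract circle equations pairwise → linear system) gives (x, y) ≈ (-110.7, -119.0).
Distances from that point to each station vs reported:
  A: calculated 249.8 vs reported 304.1 → residual 54.3 km
  B: calculated 222.6 vs reported 222.7 → residual 0.1 km
  C: calculated 300.9 vs reported 300.9 → residual 0.0 km
  D: calculated 188.7 vs reported 188.8 → residual 0.1 km
B, C, D are mutually consistent (residuals ≈ 0); A is off by 54.3 km.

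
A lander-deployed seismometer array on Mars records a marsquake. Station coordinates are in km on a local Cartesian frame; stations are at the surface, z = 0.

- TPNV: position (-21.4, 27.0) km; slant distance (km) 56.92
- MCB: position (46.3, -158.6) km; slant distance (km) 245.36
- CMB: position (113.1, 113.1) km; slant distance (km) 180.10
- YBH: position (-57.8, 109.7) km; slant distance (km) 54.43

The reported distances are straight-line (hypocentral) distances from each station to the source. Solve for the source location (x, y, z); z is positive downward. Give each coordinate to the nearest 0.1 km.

Each station gives a sphere (x−x_i)² + (y−y_i)² + z² = d_i² (stations at z=0).
Subtracting the TPNV sphere from MCB and CMB: z² cancels, leaving linear equations in x and y:
135.4 x − 371.2 y = -30850.95
269.0 x + 172.2 y = -4799.86
Solving: x ≈ -57.598, y ≈ 62.102 km (keep extra digits for the depth step; rounded: -57.6, 62.1).
Then from the TPNV sphere: z² = 56.92² − (x + 21.4)² − (y − 27.0)² with x = -57.598, y = 62.102, so z ≈ 26.409 ≈ 26.4 km.

(-57.6, 62.1, 26.4)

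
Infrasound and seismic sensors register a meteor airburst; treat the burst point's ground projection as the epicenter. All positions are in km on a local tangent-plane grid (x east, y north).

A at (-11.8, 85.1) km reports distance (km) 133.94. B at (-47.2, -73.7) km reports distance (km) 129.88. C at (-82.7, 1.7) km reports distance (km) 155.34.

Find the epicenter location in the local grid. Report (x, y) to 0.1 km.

Circle about each station: (x + 11.8)² + (y − 85.1)² = 133.94²; (x + 47.2)² + (y + 73.7)² = 129.88²; (x + 82.7)² + (y − 1.7)² = 155.34².
Subtracting pairs of circle equations eliminates x²+y² and gives linear equations (the radical axes):
-70.8 x − 317.6 y = 1349.39
-141.8 x − 166.8 y = -6729.66
Solving the 2×2 system: x ≈ 71.1, y ≈ -20.1 km.

(71.1, -20.1)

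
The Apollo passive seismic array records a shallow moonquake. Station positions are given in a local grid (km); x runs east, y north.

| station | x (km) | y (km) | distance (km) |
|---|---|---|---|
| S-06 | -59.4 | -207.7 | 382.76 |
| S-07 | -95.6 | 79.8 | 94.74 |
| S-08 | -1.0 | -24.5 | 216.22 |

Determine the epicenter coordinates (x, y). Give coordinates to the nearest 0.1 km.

Circle about each station: (x + 59.4)² + (y + 207.7)² = 382.76²; (x + 95.6)² + (y − 79.8)² = 94.74²; (x + 1.0)² + (y + 24.5)² = 216.22².
Subtracting the S-06 equation from the S-07 and S-08 equations removes the quadratic terms:
-72.4 x + 575.0 y = 106369.30
116.8 x + 366.4 y = 53687.73
Solving the 2×2 system: x ≈ -86.5, y ≈ 174.1 km.
Check against S-06 (with the unrounded x, y): √((x + 59.4)²+(y + 207.7)²) = 382.76 ≈ 382.76 km. ✓

(-86.5, 174.1)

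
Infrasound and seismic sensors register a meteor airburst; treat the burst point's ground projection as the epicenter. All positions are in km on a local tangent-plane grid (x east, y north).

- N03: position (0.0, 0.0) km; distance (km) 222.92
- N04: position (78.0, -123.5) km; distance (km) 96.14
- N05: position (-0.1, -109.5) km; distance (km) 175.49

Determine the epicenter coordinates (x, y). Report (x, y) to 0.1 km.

(172.5, -141.2)

Circle about each station: x² + y² = 222.92²; (x − 78.0)² + (y + 123.5)² = 96.14²; (x + 0.1)² + (y + 109.5)² = 175.49².
Subtracting the N03 equation from the N04 and N05 equations removes the quadratic terms:
156.0 x − 247.0 y = 61786.68
-0.2 x − 219.0 y = 30886.85
Solving the 2×2 system: x ≈ 172.5, y ≈ -141.2 km.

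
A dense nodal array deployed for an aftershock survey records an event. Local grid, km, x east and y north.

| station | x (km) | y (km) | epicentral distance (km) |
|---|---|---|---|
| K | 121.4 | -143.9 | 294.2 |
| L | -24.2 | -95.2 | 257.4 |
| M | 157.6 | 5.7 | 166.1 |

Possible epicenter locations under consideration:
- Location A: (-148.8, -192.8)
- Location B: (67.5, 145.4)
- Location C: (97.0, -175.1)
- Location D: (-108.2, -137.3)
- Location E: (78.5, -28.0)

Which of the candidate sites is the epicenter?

Location B

For each candidate, compare |candidate − station| to the reported distance:
Location A: residuals K 19.6, L 99.1, M 199.0 → max 199.0 km
Location B: residuals K 0.1, L 0.1, M 0.1 → max 0.1 km
Location C: residuals K 254.6, L 112.2, M 24.6 → max 254.6 km
Location D: residuals K 64.5, L 163.4, M 135.7 → max 163.4 km
Location E: residuals K 170.6, L 134.7, M 80.1 → max 170.6 km
Only Location B has all residuals ≈ 0.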